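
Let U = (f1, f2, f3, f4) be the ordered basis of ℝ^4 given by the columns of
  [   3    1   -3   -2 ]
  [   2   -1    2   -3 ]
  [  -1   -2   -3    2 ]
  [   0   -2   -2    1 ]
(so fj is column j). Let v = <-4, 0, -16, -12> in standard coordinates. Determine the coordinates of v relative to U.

We seek scalars with c_1 f1 + ... + c_4 f4 = v; equivalently solve M c = v where the columns of M are f1, ..., f4.
Row-reducing the augmented matrix [M | v] gives c = (4, 4, 4, 4).
Check: 4f1 + 4f2 + 4f3 + 4f4 = <-4, 0, -16, -12>.

<4, 4, 4, 4>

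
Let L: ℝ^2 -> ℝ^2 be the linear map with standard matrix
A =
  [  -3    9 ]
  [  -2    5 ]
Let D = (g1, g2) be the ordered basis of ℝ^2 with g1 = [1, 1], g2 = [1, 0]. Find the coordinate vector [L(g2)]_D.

Compute L(g2) = A g2 = [-3, -2] in standard coordinates.
Then write this in D-coordinates: solve for y in y_1 g1 + y_2 g2 = [-3, -2].
This gives y = [-2, -1], which is column 2 of [L]_D.

[-2, -1]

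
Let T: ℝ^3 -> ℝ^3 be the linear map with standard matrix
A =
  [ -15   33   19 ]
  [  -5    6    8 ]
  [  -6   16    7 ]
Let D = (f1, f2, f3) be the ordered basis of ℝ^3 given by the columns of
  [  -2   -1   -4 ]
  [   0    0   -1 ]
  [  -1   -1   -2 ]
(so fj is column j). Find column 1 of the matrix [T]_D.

[-2, 1, -2]

Column 1 of [T]_D is the D-coordinate vector of T(f1).
In standard coordinates T(f1) = A f1 = [11, 2, 5].
Converting to D: [11, 2, 5] = -2f1 + f2 - 2f3, so the coordinate vector is [-2, 1, -2].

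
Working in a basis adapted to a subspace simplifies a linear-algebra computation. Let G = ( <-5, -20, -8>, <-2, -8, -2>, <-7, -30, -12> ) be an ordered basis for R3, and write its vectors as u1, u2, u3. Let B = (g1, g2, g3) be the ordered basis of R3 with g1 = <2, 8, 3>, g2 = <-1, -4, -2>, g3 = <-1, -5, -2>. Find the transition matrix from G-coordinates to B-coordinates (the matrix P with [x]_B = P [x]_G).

Column j of P is [uj]_B, since P maps G-coordinates to B-coordinates.
Expressing u1 in B: u1 = -2g1 + g2 + 0·g3, so column 1 of P is <-2, 1, 0>.
Doing the same for each uj gives P = [[-2, -2, -2], [1, -2, 1], [0, 0, 2]].

[[-2, -2, -2], [1, -2, 1], [0, 0, 2]]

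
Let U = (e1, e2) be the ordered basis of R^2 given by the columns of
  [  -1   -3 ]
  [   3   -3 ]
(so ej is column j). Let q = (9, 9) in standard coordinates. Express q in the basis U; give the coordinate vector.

Write q = c_1 e1 + c_2 e2 and solve for the c_i.
System: -c_1 - 3c_2 = 9, 3c_1 - 3c_2 = 9; solving gives c_1 = 0, c_2 = -3.
Check: 0·e1 - 3e2 = (9, 9).

(0, -3)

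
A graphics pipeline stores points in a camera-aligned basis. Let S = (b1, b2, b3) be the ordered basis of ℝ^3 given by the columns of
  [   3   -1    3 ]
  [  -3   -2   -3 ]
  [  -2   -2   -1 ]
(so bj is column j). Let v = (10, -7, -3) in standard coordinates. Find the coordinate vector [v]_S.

[v]_S is the unique c with M c = v, where M has columns b1, ..., b3.
Row-reducing the augmented matrix [M | v] gives c = (2, -1, 1).
Check: 2b1 - b2 + b3 = (10, -7, -3).

(2, -1, 1)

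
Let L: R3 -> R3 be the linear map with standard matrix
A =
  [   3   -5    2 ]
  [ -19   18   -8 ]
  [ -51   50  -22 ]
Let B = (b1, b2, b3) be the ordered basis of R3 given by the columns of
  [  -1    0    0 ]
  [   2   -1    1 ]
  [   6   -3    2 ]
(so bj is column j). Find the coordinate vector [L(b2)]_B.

[1, -2, 2]

Column 2 of [L]_B is the B-coordinate vector of L(b2).
In standard coordinates L(b2) = A b2 = [-1, 6, 16].
Converting to B: [-1, 6, 16] = b1 - 2b2 + 2b3, so the coordinate vector is [1, -2, 2].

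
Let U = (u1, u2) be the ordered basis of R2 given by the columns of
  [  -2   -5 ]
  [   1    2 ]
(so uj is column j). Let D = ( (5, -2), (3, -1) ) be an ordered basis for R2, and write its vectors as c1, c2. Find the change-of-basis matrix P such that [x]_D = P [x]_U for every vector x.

Let M have columns uj and N have columns cj. Then for every x, N [x]_D = x = M [x]_U, so P = N^(-1) M.
Since det N = 1, N^(-1) has integer entries; multiplying gives P = [[-1, -1], [1, 0]].

[[-1, -1], [1, 0]]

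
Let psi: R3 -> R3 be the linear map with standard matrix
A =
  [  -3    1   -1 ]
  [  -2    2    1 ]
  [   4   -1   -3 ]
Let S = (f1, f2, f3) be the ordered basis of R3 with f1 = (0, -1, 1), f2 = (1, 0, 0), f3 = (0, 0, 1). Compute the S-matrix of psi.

Let P have columns f1, ..., f3. Then [psi]_S = P^(-1) A P.
Here det P = 1, so P^(-1) is integer; computing A P first and then P^(-1)(A P) gives [[1, 2, -1], [-2, -3, -1], [-3, 2, -2]].

[[1, 2, -1], [-2, -3, -1], [-3, 2, -2]]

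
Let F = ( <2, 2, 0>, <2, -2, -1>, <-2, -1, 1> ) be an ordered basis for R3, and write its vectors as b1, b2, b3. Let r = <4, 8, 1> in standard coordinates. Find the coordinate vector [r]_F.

<3, -1, 0>

[r]_F is the unique c with M c = r, where M has columns b1, ..., b3.
Row-reducing the augmented matrix [M | r] gives c = (3, -1, 0).
Check: 3b1 - b2 + 0·b3 = <4, 8, 1>.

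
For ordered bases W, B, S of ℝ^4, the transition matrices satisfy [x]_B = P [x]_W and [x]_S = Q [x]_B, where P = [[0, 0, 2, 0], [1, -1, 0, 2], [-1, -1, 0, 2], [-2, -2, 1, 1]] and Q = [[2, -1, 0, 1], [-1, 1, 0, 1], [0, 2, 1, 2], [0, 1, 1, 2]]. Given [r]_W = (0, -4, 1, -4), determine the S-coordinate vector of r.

First [r]_B = P [r]_W = (2, -4, -4, 5).
Then [r]_S = Q [r]_B = (13, -1, -2, 2).

(13, -1, -2, 2)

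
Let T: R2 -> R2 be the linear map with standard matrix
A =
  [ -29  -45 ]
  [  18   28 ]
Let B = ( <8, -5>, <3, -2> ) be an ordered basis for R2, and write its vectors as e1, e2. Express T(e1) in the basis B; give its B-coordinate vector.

Compute T(e1) = A e1 = <-7, 4> in standard coordinates.
Then write this in B-coordinates: solve for y in y_1 e1 + y_2 e2 = <-7, 4>.
This gives y = <-2, 3>, which is column 1 of [T]_B.

<-2, 3>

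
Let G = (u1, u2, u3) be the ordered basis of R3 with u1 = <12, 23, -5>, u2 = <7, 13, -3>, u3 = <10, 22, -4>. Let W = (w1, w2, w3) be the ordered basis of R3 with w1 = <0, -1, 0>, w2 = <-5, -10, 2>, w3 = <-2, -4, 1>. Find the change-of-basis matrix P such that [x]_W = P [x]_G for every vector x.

[[1, 1, -2], [-2, -1, -2], [-1, -1, 0]]

Take x = uj: its G-coordinates are the j-th standard unit vector, so P e_j — column j of P — equals [uj]_W.
u1 = w1 - 2w2 - w3, giving column 1 = <1, -2, -1>; repeating for each j gives P = [[1, 1, -2], [-2, -1, -2], [-1, -1, 0]].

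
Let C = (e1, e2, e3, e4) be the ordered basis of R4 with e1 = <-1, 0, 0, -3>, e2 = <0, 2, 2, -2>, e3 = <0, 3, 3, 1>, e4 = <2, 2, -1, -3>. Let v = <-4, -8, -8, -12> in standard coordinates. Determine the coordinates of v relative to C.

We seek scalars with c_1 e1 + ... + c_4 e4 = v; equivalently solve M c = v where the columns of M are e1, ..., e4.
Gaussian elimination on [M | v] yields c = (4, -1, -2, 0).
Check: 4e1 - e2 - 2e3 + 0·e4 = <-4, -8, -8, -12>.

<4, -1, -2, 0>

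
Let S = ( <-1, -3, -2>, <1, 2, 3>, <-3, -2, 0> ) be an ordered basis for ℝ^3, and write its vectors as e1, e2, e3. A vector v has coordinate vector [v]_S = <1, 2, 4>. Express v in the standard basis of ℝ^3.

By definition v = e1 + 2e2 + 4e3.
Summing componentwise gives <-11, -7, 4>.

<-11, -7, 4>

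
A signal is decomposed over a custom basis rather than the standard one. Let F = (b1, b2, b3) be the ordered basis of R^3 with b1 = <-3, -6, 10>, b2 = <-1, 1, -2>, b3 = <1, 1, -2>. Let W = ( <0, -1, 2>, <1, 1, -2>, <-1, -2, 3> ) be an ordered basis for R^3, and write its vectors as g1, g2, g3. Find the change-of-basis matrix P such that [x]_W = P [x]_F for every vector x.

[[1, -2, 0], [-1, -1, 1], [2, 0, 0]]

Column j of P is [bj]_W, since P maps F-coordinates to W-coordinates.
Expressing b1 in W: b1 = g1 - g2 + 2g3, so column 1 of P is <1, -1, 2>.
Doing the same for each bj gives P = [[1, -2, 0], [-1, -1, 1], [2, 0, 0]].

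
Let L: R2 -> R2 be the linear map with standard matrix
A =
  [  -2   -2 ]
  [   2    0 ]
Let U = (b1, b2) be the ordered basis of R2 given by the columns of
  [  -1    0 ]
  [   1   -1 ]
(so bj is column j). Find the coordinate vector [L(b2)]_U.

<-2, -2>

Compute L(b2) = A b2 = <2, 0> in standard coordinates.
Then write this in U-coordinates: solve for y in y_1 b1 + y_2 b2 = <2, 0>.
This gives y = <-2, -2>, which is column 2 of [L]_U.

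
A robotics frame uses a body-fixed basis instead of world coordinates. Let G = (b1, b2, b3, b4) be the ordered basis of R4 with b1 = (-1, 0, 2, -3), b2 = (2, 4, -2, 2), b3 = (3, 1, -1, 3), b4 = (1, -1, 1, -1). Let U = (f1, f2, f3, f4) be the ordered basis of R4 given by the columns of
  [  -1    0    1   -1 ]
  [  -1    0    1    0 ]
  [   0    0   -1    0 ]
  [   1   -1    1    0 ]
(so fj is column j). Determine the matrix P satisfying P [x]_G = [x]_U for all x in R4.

Let M have columns bj and N have columns fj. Then for every x, N [x]_U = x = M [x]_G, so P = N^(-1) M.
Since det N = 1, N^(-1) has integer entries; multiplying gives P = [[-2, -2, 0, 0], [-1, -2, -2, 0], [-2, 2, 1, -1], [1, 2, -2, -2]].

[[-2, -2, 0, 0], [-1, -2, -2, 0], [-2, 2, 1, -1], [1, 2, -2, -2]]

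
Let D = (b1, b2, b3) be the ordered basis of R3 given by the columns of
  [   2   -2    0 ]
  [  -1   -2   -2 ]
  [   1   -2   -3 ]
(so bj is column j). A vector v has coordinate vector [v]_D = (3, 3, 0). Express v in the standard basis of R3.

v = M [v]_D, where M has columns b1, ..., b3.
Carrying out the matrix-vector product, v = (0, -9, -3).

(0, -9, -3)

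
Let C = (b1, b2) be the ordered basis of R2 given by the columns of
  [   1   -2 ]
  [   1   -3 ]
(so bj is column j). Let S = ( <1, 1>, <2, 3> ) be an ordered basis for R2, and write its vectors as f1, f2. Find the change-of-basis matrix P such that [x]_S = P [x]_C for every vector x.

Take x = bj: its C-coordinates are the j-th standard unit vector, so P e_j — column j of P — equals [bj]_S.
b1 = f1 + 0·f2, giving column 1 = <1, 0>; repeating for each j gives P = [[1, 0], [0, -1]].

[[1, 0], [0, -1]]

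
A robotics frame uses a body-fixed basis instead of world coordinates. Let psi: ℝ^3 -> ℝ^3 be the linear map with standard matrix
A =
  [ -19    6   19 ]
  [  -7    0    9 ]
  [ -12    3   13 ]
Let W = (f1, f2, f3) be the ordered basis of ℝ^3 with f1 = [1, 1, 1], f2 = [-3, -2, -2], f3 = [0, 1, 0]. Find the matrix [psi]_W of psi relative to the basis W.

Let P have columns f1, ..., f3. Then [psi]_W = P^(-1) A P.
Here det P = -1, so P^(-1) is integer; computing A P first and then P^(-1)(A P) gives [[0, -2, -3], [-2, -3, -3], [-2, -1, -3]].

[[0, -2, -3], [-2, -3, -3], [-2, -1, -3]]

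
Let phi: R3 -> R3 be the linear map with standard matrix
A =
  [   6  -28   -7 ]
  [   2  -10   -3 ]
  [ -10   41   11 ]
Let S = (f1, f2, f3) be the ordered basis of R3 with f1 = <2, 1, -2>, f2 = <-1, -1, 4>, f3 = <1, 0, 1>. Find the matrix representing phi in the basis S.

Let P have columns f1, ..., f3. Then [phi]_S = P^(-1) A P.
Here det P = 1, so P^(-1) is integer; computing A P first and then P^(-1)(A P) gives [[1, -1, -3], [1, 3, -2], [-3, -1, 3]].

[[1, -1, -3], [1, 3, -2], [-3, -1, 3]]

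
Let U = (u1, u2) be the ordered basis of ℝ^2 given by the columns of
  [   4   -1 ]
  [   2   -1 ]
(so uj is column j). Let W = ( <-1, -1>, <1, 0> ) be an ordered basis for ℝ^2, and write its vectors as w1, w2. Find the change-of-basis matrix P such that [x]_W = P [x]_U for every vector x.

[[-2, 1], [2, 0]]

Column j of P is [uj]_W, since P maps U-coordinates to W-coordinates.
Expressing u1 in W: u1 = -2w1 + 2w2, so column 1 of P is <-2, 2>.
Doing the same for each uj gives P = [[-2, 1], [2, 0]].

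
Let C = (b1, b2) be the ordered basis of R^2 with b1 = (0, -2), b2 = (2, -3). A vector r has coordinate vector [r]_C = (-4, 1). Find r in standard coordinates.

r = M [r]_C, where M has columns b1, b2.
Carrying out the matrix-vector product, r = (2, 5).

(2, 5)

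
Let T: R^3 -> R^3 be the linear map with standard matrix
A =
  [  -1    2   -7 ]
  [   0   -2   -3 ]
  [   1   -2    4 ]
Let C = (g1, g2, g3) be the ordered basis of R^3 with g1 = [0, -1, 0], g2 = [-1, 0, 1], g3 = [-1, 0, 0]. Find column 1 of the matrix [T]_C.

[-2, 2, 0]

Compute T(g1) = A g1 = [-2, 2, 2] in standard coordinates.
Then write this in C-coordinates: solve for y in y_1 g1 + ... + y_3 g3 = [-2, 2, 2].
This gives y = [-2, 2, 0], which is column 1 of [T]_C.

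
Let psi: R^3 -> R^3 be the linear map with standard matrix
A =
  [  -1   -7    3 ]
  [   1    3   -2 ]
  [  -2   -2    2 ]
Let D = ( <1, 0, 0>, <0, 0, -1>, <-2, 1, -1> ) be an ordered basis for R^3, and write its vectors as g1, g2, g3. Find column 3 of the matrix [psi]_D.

Compute psi(g3) = A g3 = <-8, 3, 0> in standard coordinates.
Then write this in D-coordinates: solve for y in y_1 g1 + ... + y_3 g3 = <-8, 3, 0>.
This gives y = <-2, -3, 3>, which is column 3 of [psi]_D.

<-2, -3, 3>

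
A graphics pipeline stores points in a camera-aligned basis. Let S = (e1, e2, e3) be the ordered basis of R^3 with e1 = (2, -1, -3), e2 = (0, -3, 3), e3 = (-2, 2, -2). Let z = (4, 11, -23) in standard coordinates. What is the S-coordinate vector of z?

We seek scalars with c_1 e1 + ... + c_3 e3 = z; equivalently solve M c = z where the columns of M are e1, ..., e3.
Gaussian elimination on [M | z] yields c = (3, -4, 1).
Check: 3e1 - 4e2 + e3 = (4, 11, -23).

(3, -4, 1)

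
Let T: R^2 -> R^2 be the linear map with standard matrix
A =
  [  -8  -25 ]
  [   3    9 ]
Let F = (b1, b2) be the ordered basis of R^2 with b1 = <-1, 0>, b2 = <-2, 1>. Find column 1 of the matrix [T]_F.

<-2, -3>

Compute T(b1) = A b1 = <8, -3> in standard coordinates.
Then write this in F-coordinates: solve for y in y_1 b1 + y_2 b2 = <8, -3>.
This gives y = <-2, -3>, which is column 1 of [T]_F.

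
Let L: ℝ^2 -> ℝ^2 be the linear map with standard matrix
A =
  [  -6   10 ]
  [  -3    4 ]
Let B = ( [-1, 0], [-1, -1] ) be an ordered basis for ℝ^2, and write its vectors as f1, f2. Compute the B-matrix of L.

[[-3, 3], [-3, 1]]

The j-th column of [L]_B is [L(fj)]_B.
L(f1) = A f1 = [6, 3] = -3f1 - 3f2, so column 1 is [-3, -3].
Repeating for f2 and assembling the columns gives [[-3, 3], [-3, 1]].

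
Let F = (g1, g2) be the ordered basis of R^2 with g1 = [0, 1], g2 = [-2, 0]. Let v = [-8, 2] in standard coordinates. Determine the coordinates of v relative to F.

[2, 4]

[v]_F is the unique c with M c = v, where M has columns g1, g2.
System: 0c_1 - 2c_2 = -8, c_1 + 0c_2 = 2; solving gives c_1 = 2, c_2 = 4.
Check: 2g1 + 4g2 = [-8, 2].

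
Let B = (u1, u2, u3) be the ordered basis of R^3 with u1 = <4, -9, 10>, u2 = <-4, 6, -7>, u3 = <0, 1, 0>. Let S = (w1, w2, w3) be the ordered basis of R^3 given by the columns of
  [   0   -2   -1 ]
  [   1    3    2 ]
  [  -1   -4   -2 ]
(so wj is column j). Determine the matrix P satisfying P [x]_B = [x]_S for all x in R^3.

[[-2, -1, 0], [-1, 1, -1], [-2, 2, 2]]

Column j of P is [uj]_S, since P maps B-coordinates to S-coordinates.
Expressing u1 in S: u1 = -2w1 - w2 - 2w3, so column 1 of P is <-2, -1, -2>.
Doing the same for each uj gives P = [[-2, -1, 0], [-1, 1, -1], [-2, 2, 2]].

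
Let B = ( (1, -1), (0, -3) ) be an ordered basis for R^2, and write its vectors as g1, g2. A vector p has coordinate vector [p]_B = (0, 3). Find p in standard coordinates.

(0, -9)

The coordinates say p = 0·g1 + 3g2; adding the scaled basis vectors gives (0, -9).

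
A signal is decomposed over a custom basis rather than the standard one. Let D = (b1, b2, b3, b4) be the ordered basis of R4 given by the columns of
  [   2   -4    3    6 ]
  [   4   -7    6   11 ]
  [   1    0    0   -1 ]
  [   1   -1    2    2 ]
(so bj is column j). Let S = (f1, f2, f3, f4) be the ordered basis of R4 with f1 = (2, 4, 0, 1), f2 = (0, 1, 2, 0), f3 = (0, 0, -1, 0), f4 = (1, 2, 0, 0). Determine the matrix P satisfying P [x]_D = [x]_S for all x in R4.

Column j of P is [bj]_S, since P maps D-coordinates to S-coordinates.
Expressing b1 in S: b1 = f1 + 0·f2 - f3 + 0·f4, so column 1 of P is (1, 0, -1, 0).
Doing the same for each bj gives P = [[1, -1, 2, 2], [0, 1, 0, -1], [-1, 2, 0, -1], [0, -2, -1, 2]].

[[1, -1, 2, 2], [0, 1, 0, -1], [-1, 2, 0, -1], [0, -2, -1, 2]]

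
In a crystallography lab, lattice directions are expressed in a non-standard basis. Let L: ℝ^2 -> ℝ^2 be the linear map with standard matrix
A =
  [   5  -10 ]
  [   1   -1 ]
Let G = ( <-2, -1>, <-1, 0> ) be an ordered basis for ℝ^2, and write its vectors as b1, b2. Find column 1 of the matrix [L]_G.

<1, -2>

Column 1 of [L]_G is the G-coordinate vector of L(b1).
In standard coordinates L(b1) = A b1 = <0, -1>.
Converting to G: <0, -1> = b1 - 2b2, so the coordinate vector is <1, -2>.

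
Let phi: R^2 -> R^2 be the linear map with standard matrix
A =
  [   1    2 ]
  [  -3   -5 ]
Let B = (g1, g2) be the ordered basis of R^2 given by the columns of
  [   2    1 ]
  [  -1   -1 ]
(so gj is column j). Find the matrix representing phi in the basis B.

The j-th column of [phi]_B is [phi(gj)]_B.
phi(g1) = A g1 = (0, -1) = -g1 + 2g2, so column 1 is (-1, 2).
Repeating for g2 and assembling the columns gives [[-1, 1], [2, -3]].

[[-1, 1], [2, -3]]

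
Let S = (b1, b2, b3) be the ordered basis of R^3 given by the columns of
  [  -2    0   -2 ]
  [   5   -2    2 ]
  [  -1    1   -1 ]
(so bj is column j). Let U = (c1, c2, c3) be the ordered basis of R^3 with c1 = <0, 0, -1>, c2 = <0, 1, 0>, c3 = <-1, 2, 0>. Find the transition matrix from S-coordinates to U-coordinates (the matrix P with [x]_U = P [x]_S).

Let M have columns bj and N have columns cj. Then for every x, N [x]_U = x = M [x]_S, so P = N^(-1) M.
Since det N = -1, N^(-1) has integer entries; multiplying gives P = [[1, -1, 1], [1, -2, -2], [2, 0, 2]].

[[1, -1, 1], [1, -2, -2], [2, 0, 2]]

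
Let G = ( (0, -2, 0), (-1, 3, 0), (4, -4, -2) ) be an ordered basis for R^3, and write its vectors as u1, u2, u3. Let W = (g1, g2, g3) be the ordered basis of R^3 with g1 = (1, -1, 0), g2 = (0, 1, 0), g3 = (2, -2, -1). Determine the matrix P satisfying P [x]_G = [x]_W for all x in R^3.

[[0, -1, 0], [-2, 2, 0], [0, 0, 2]]

Let M have columns uj and N have columns gj. Then for every x, N [x]_W = x = M [x]_G, so P = N^(-1) M.
Since det N = -1, N^(-1) has integer entries; multiplying gives P = [[0, -1, 0], [-2, 2, 0], [0, 0, 2]].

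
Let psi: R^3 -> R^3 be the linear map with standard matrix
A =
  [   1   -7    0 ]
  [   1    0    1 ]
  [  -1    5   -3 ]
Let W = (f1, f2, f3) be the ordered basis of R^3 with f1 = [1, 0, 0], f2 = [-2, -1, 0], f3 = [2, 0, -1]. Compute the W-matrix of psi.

[[-3, 3, 2], [-1, 2, -1], [1, 3, -1]]

The j-th column of [psi]_W is [psi(fj)]_W.
psi(f1) = A f1 = [1, 1, -1] = -3f1 - f2 + f3, so column 1 is [-3, -1, 1].
Repeating for f2, f3 and assembling the columns gives [[-3, 3, 2], [-1, 2, -1], [1, 3, -1]].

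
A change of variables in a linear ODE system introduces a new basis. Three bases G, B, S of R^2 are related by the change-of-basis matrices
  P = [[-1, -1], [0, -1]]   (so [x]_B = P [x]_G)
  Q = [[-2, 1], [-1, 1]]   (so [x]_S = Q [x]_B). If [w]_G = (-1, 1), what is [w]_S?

(-1, -1)

Composing the changes, [w]_S = Q P [w]_G.
Q P = [[2, 1], [1, 0]]; applying this to (-1, 1) gives (-1, -1).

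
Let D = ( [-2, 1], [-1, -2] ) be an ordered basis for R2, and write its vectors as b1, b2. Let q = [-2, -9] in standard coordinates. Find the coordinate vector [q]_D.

[-1, 4]

We seek scalars with c_1 b1 + c_2 b2 = q; equivalently solve M c = q where the columns of M are b1, b2.
System: -2c_1 - c_2 = -2, c_1 - 2c_2 = -9; solving gives c_1 = -1, c_2 = 4.
Check: -b1 + 4b2 = [-2, -9].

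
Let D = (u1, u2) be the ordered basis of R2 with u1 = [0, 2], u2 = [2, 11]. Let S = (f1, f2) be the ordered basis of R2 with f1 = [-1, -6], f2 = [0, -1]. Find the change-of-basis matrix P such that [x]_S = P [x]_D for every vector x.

[[0, -2], [-2, 1]]

Let M have columns uj and N have columns fj. Then for every x, N [x]_S = x = M [x]_D, so P = N^(-1) M.
Since det N = 1, N^(-1) has integer entries; multiplying gives P = [[0, -2], [-2, 1]].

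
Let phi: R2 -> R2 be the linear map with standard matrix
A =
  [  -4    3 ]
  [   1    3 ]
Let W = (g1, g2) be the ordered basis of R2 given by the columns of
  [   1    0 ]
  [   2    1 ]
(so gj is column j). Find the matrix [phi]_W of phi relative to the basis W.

With P the matrix whose columns are g1, g2, [phi]_W = P^(-1) A P.
Column by column: phi(g1) = A g1 = <2, 7>; its W-coordinates <2, 3> give column 1.
Continuing for each basis vector yields [phi]_W = [[2, 3], [3, -3]].

[[2, 3], [3, -3]]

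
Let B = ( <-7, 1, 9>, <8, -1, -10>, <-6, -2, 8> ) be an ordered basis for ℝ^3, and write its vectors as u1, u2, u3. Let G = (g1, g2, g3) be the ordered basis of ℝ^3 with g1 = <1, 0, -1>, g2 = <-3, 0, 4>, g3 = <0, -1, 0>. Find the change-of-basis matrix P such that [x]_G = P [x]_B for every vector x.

Take x = uj: its B-coordinates are the j-th standard unit vector, so P e_j — column j of P — equals [uj]_G.
u1 = -g1 + 2g2 - g3, giving column 1 = <-1, 2, -1>; repeating for each j gives P = [[-1, 2, 0], [2, -2, 2], [-1, 1, 2]].

[[-1, 2, 0], [2, -2, 2], [-1, 1, 2]]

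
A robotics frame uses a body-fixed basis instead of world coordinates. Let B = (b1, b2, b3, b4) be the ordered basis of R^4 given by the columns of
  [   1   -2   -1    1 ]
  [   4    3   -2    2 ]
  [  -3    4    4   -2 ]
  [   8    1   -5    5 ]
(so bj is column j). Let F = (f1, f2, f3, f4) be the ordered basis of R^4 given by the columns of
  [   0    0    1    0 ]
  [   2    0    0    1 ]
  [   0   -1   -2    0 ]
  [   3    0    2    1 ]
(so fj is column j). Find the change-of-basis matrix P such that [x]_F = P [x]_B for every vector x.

Take x = bj: its B-coordinates are the j-th standard unit vector, so P e_j — column j of P — equals [bj]_F.
b1 = 2f1 + f2 + f3 + 0·f4, giving column 1 = <2, 1, 1, 0>; repeating for each j gives P = [[2, 2, -1, 1], [1, 0, -2, 0], [1, -2, -1, 1], [0, -1, 0, 0]].

[[2, 2, -1, 1], [1, 0, -2, 0], [1, -2, -1, 1], [0, -1, 0, 0]]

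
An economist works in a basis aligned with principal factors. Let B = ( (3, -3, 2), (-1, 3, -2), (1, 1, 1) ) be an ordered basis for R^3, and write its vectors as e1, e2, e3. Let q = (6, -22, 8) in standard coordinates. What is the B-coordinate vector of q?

(2, -4, -4)

Write q = c_1 e1 + ... + c_3 e3 and solve for the c_i.
Row-reducing the augmented matrix [M | q] gives c = (2, -4, -4).
Check: 2e1 - 4e2 - 4e3 = (6, -22, 8).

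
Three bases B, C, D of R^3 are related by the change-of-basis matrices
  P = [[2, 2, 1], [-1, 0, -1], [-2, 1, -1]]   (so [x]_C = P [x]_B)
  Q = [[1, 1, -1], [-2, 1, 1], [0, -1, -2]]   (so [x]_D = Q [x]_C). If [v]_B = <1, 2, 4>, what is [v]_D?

<9, -29, 13>

First [v]_C = P [v]_B = <10, -5, -4>.
Then [v]_D = Q [v]_C = <9, -29, 13>.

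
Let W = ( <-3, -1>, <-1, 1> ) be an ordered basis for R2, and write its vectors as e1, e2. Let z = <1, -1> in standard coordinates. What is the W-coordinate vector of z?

Write z = c_1 e1 + c_2 e2 and solve for the c_i.
System: -3c_1 - c_2 = 1, -c_1 + c_2 = -1; solving gives c_1 = 0, c_2 = -1.
Check: 0·e1 - e2 = <1, -1>.

<0, -1>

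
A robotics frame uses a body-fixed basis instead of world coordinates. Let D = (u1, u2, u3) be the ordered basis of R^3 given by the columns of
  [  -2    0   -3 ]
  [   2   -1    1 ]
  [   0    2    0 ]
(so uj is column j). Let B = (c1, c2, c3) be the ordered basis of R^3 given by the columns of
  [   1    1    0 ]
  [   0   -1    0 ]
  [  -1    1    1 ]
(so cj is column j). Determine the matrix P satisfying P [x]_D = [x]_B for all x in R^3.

[[0, -1, -2], [-2, 1, -1], [2, 0, -1]]

Column j of P is [uj]_B, since P maps D-coordinates to B-coordinates.
Expressing u1 in B: u1 = 0·c1 - 2c2 + 2c3, so column 1 of P is <0, -2, 2>.
Doing the same for each uj gives P = [[0, -1, -2], [-2, 1, -1], [2, 0, -1]].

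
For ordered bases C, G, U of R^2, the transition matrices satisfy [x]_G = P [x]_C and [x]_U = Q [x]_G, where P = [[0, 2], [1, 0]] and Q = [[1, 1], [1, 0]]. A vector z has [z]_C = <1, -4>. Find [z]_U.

<-7, -8>

Apply P to get G-coordinates <-8, 1>, then Q to get U-coordinates.
The result is [z]_U = <-7, -8>.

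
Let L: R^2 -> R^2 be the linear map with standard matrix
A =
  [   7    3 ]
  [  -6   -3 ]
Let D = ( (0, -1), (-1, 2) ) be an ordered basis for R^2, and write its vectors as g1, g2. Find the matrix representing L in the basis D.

[[3, 2], [3, 1]]

The j-th column of [L]_D is [L(gj)]_D.
L(g1) = A g1 = (-3, 3) = 3g1 + 3g2, so column 1 is (3, 3).
Repeating for g2 and assembling the columns gives [[3, 2], [3, 1]].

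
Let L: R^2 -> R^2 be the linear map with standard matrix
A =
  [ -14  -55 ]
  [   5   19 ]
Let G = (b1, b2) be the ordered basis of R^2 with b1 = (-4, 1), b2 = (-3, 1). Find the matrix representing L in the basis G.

[[2, 1], [-3, 3]]

With P the matrix whose columns are b1, b2, [L]_G = P^(-1) A P.
Column by column: L(b1) = A b1 = (1, -1); its G-coordinates (2, -3) give column 1.
Continuing for each basis vector yields [L]_G = [[2, 1], [-3, 3]].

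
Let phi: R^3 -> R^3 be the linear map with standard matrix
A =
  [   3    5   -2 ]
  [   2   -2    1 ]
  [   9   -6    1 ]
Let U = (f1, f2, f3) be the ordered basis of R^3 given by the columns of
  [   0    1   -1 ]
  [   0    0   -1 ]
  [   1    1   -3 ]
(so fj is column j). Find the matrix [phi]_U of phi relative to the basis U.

With P the matrix whose columns are f1, ..., f3, [phi]_U = P^(-1) A P.
Column by column: phi(f1) = A f1 = [-2, 1, 1]; its U-coordinates [1, -3, -1] give column 1.
Continuing for each basis vector yields [phi]_U = [[1, 3, 2], [-3, -2, 1], [-1, -3, 3]].

[[1, 3, 2], [-3, -2, 1], [-1, -3, 3]]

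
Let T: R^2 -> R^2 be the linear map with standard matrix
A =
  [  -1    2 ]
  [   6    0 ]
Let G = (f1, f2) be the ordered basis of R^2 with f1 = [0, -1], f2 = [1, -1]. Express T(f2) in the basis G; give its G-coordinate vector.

Column 2 of [T]_G is the G-coordinate vector of T(f2).
In standard coordinates T(f2) = A f2 = [-3, 6].
Converting to G: [-3, 6] = -3f1 - 3f2, so the coordinate vector is [-3, -3].

[-3, -3]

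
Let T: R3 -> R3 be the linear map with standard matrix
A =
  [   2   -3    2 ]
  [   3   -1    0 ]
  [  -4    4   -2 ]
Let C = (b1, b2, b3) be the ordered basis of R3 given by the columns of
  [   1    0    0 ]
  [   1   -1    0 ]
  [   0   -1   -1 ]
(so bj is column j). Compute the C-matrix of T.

With P the matrix whose columns are b1, ..., b3, [T]_C = P^(-1) A P.
Column by column: T(b1) = A b1 = [-1, 2, 0]; its C-coordinates [-1, -3, 3] give column 1.
Continuing for each basis vector yields [T]_C = [[-1, 1, -2], [-3, 0, -2], [3, 2, 0]].

[[-1, 1, -2], [-3, 0, -2], [3, 2, 0]]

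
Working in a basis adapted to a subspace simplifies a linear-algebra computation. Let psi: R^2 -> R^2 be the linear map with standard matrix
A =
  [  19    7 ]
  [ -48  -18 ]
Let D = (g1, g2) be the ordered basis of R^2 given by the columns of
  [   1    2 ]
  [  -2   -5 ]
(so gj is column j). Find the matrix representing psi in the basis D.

[[1, 3], [2, 0]]

The j-th column of [psi]_D is [psi(gj)]_D.
psi(g1) = A g1 = (5, -12) = g1 + 2g2, so column 1 is (1, 2).
Repeating for g2 and assembling the columns gives [[1, 3], [2, 0]].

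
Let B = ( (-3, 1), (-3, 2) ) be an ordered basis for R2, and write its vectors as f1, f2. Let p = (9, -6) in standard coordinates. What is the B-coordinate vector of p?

(0, -3)

We seek scalars with c_1 f1 + c_2 f2 = p; equivalently solve M c = p where the columns of M are f1, f2.
System: -3c_1 - 3c_2 = 9, c_1 + 2c_2 = -6; solving gives c_1 = 0, c_2 = -3.
Check: 0·f1 - 3f2 = (9, -6).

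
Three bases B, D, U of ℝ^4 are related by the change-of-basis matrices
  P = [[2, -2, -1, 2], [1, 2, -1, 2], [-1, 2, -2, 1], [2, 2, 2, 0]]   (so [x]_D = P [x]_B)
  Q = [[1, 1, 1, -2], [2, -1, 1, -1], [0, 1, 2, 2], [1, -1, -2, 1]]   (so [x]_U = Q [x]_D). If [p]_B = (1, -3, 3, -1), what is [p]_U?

(-25, 0, -34, 43)

Composing the changes, [p]_U = Q P [p]_B.
Q P = [[-2, -2, -8, 5], [0, -6, -5, 3], [3, 10, -1, 4], [5, -6, 6, -2]]; applying this to (1, -3, 3, -1) gives (-25, 0, -34, 43).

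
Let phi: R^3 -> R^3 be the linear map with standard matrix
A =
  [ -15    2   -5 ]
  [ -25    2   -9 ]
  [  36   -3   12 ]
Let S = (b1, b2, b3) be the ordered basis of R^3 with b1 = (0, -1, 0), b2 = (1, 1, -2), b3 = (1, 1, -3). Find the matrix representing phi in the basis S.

Let P have columns b1, ..., b3. Then [phi]_S = P^(-1) A P.
Here det P = -1, so P^(-1) is integer; computing A P first and then P^(-1)(A P) gives [[0, 2, -2], [-3, 0, 3], [1, -3, -1]].

[[0, 2, -2], [-3, 0, 3], [1, -3, -1]]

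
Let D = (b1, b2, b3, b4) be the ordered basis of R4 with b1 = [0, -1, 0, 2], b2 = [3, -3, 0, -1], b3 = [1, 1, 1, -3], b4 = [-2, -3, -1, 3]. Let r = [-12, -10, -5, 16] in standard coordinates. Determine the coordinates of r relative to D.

[0, -1, -1, 4]

[r]_D is the unique c with M c = r, where M has columns b1, ..., b4.
Gaussian elimination on [M | r] yields c = (0, -1, -1, 4).
Check: 0·b1 - b2 - b3 + 4b4 = [-12, -10, -5, 16].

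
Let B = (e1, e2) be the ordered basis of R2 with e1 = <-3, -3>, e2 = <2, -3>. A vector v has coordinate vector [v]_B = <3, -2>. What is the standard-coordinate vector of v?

<-13, -3>

The coordinates say v = 3e1 - 2e2; adding the scaled basis vectors gives <-13, -3>.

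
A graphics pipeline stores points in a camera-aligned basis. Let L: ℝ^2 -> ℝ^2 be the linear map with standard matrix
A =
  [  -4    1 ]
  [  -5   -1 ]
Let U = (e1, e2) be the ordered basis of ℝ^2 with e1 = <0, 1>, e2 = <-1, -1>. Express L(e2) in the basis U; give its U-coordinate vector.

Column 2 of [L]_U is the U-coordinate vector of L(e2).
In standard coordinates L(e2) = A e2 = <3, 6>.
Converting to U: <3, 6> = 3e1 - 3e2, so the coordinate vector is <3, -3>.

<3, -3>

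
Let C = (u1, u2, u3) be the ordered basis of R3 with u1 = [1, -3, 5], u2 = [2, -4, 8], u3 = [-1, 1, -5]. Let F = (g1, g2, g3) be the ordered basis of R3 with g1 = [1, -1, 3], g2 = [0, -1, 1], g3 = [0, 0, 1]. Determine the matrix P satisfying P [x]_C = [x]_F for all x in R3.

[[1, 2, -1], [2, 2, 0], [0, 0, -2]]

Column j of P is [uj]_F, since P maps C-coordinates to F-coordinates.
Expressing u1 in F: u1 = g1 + 2g2 + 0·g3, so column 1 of P is [1, 2, 0].
Doing the same for each uj gives P = [[1, 2, -1], [2, 2, 0], [0, 0, -2]].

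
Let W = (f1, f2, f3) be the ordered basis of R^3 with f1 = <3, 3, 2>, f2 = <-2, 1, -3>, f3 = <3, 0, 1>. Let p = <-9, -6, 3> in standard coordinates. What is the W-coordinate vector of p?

[p]_W is the unique c with M c = p, where M has columns f1, ..., f3.
Solving this 3x3 system gives c = (-1, -3, -4).
Check: -f1 - 3f2 - 4f3 = <-9, -6, 3>.

<-1, -3, -4>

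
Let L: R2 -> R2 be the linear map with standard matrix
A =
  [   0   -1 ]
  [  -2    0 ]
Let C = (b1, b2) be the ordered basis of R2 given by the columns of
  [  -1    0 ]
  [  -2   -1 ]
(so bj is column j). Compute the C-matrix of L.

[[-2, -1], [2, 2]]

The j-th column of [L]_C is [L(bj)]_C.
L(b1) = A b1 = [2, 2] = -2b1 + 2b2, so column 1 is [-2, 2].
Repeating for b2 and assembling the columns gives [[-2, -1], [2, 2]].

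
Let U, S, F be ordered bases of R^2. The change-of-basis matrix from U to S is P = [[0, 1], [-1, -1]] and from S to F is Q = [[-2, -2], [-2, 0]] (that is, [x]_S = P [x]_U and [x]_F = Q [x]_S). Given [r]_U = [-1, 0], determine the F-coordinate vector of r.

Apply P to get S-coordinates [0, 1], then Q to get F-coordinates.
The result is [r]_F = [-2, 0].

[-2, 0]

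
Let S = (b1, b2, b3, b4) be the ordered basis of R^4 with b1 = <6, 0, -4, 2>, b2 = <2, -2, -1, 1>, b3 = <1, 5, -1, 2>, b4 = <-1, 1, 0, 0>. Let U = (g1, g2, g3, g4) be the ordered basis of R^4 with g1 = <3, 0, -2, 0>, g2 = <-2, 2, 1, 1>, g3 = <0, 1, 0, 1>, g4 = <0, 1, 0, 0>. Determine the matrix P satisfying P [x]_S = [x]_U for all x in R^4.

Let M have columns bj and N have columns gj. Then for every x, N [x]_U = x = M [x]_S, so P = N^(-1) M.
Since det N = -1, N^(-1) has integer entries; multiplying gives P = [[2, 0, 1, 1], [0, -1, 1, 2], [2, 2, 1, -2], [-2, -2, 2, -1]].

[[2, 0, 1, 1], [0, -1, 1, 2], [2, 2, 1, -2], [-2, -2, 2, -1]]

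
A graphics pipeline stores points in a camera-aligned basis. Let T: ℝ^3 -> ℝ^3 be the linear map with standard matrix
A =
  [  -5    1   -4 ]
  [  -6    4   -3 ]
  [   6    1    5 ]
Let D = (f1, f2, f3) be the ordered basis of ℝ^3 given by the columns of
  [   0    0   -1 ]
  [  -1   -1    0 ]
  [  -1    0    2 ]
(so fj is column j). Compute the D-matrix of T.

[[0, 3, 2], [1, 1, -2], [-3, 1, 3]]

Let P have columns f1, ..., f3. Then [T]_D = P^(-1) A P.
Here det P = 1, so P^(-1) is integer; computing A P first and then P^(-1)(A P) gives [[0, 3, 2], [1, 1, -2], [-3, 1, 3]].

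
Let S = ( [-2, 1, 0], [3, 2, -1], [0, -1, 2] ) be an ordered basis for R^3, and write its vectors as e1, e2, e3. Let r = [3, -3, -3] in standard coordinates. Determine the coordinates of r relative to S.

We seek scalars with c_1 e1 + ... + c_3 e3 = r; equivalently solve M c = r where the columns of M are e1, ..., e3.
Row-reducing the augmented matrix [M | r] gives c = (-3, -1, -2).
Check: -3e1 - e2 - 2e3 = [3, -3, -3].

[-3, -1, -2]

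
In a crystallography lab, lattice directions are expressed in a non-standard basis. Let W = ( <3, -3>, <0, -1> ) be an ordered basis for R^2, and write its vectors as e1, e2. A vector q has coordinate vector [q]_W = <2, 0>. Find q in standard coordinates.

<6, -6>

By definition q = 2e1 + 0·e2.
Summing componentwise gives <6, -6>.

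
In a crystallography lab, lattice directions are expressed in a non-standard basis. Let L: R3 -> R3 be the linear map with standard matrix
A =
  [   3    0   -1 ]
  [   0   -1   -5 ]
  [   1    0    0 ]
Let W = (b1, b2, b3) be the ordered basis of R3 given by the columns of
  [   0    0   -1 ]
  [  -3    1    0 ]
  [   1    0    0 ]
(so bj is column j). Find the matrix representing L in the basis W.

[[0, 0, -1], [-2, -1, -3], [1, 0, 3]]

With P the matrix whose columns are b1, ..., b3, [L]_W = P^(-1) A P.
Column by column: L(b1) = A b1 = <-1, -2, 0>; its W-coordinates <0, -2, 1> give column 1.
Continuing for each basis vector yields [L]_W = [[0, 0, -1], [-2, -1, -3], [1, 0, 3]].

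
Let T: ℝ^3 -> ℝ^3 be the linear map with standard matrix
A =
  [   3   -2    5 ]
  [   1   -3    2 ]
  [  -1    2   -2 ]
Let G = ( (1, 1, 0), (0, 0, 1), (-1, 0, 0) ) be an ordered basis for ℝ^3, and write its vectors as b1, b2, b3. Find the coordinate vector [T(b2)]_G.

Column 2 of [T]_G is the G-coordinate vector of T(b2).
In standard coordinates T(b2) = A b2 = (5, 2, -2).
Converting to G: (5, 2, -2) = 2b1 - 2b2 - 3b3, so the coordinate vector is (2, -2, -3).

(2, -2, -3)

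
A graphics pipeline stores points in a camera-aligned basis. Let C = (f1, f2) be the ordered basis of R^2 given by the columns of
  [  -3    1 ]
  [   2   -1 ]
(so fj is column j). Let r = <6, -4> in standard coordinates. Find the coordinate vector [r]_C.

<-2, 0>

Write r = c_1 f1 + c_2 f2 and solve for the c_i.
System: -3c_1 + c_2 = 6, 2c_1 - c_2 = -4; solving gives c_1 = -2, c_2 = 0.
Check: -2f1 + 0·f2 = <6, -4>.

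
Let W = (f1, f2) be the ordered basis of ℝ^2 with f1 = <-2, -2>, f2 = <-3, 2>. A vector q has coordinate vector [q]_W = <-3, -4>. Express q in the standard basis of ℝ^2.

<18, -2>

q = M [q]_W, where M has columns f1, f2.
Carrying out the matrix-vector product, q = <18, -2>.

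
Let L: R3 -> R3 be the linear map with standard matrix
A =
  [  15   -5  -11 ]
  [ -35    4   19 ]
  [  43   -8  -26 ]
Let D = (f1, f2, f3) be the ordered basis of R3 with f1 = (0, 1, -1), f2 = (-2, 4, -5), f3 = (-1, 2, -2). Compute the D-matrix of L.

[[-3, 1, -1], [-3, -3, 2], [0, 1, -1]]

The j-th column of [L]_D is [L(fj)]_D.
L(f1) = A f1 = (6, -15, 18) = -3f1 - 3f2 + 0·f3, so column 1 is (-3, -3, 0).
Repeating for f2, f3 and assembling the columns gives [[-3, 1, -1], [-3, -3, 2], [0, 1, -1]].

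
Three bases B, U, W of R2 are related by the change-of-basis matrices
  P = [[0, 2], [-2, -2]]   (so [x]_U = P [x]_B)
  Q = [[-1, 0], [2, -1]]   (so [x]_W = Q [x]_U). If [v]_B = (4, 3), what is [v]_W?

Apply P to get U-coordinates (6, -14), then Q to get W-coordinates.
The result is [v]_W = (-6, 26).

(-6, 26)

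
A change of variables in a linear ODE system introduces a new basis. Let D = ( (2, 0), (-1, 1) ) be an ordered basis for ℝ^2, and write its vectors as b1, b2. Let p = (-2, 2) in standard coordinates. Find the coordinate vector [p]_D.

(0, 2)

We seek scalars with c_1 b1 + c_2 b2 = p; equivalently solve M c = p where the columns of M are b1, b2.
System: 2c_1 - c_2 = -2, 0c_1 + c_2 = 2; solving gives c_1 = 0, c_2 = 2.
Check: 0·b1 + 2b2 = (-2, 2).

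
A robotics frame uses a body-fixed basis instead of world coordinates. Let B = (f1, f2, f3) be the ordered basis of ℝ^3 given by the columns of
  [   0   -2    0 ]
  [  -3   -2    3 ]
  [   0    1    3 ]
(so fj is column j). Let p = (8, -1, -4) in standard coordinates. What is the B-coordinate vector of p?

Write p = c_1 f1 + ... + c_3 f3 and solve for the c_i.
Row-reducing the augmented matrix [M | p] gives c = (3, -4, 0).
Check: 3f1 - 4f2 + 0·f3 = (8, -1, -4).

(3, -4, 0)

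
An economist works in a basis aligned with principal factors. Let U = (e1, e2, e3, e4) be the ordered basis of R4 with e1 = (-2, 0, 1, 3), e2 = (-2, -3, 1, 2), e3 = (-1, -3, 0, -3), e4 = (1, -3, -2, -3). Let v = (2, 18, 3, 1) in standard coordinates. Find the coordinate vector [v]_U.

(1, -4, 1, -3)

[v]_U is the unique c with M c = v, where M has columns e1, ..., e4.
Solving this 4x4 system gives c = (1, -4, 1, -3).
Check: e1 - 4e2 + e3 - 3e4 = (2, 18, 3, 1).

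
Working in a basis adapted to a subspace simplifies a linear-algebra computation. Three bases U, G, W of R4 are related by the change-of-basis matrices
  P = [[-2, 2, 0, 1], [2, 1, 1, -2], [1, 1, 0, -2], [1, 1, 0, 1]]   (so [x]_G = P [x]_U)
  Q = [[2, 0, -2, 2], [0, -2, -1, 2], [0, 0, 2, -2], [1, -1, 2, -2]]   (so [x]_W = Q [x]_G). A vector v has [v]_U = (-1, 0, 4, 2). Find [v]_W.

(20, 11, -12, -6)

Composing the changes, [v]_W = Q P [v]_U.
Q P = [[-4, 4, 0, 8], [-3, -1, -2, 8], [0, 0, 0, -6], [-4, 1, -1, -3]]; applying this to (-1, 0, 4, 2) gives (20, 11, -12, -6).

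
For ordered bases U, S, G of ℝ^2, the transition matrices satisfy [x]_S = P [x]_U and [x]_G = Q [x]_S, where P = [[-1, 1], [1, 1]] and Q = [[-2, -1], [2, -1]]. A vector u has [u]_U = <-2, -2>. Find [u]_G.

Composing the changes, [u]_G = Q P [u]_U.
Q P = [[1, -3], [-3, 1]]; applying this to <-2, -2> gives <4, 4>.

<4, 4>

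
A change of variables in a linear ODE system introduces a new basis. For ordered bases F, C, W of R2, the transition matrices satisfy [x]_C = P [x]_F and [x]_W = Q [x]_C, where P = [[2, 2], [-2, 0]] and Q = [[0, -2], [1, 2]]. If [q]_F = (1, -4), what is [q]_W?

Composing the changes, [q]_W = Q P [q]_F.
Q P = [[4, 0], [-2, 2]]; applying this to (1, -4) gives (4, -10).

(4, -10)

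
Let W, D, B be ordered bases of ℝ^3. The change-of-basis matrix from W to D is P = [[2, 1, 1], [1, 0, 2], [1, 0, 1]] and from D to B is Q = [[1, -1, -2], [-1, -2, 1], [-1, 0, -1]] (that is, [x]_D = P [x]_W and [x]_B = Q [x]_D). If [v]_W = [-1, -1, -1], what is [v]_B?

[3, 8, 6]

First [v]_D = P [v]_W = [-4, -3, -2].
Then [v]_B = Q [v]_D = [3, 8, 6].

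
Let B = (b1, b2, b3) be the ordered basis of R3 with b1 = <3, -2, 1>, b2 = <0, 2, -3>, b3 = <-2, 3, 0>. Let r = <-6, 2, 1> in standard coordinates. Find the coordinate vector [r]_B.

<-2, -1, 0>

[r]_B is the unique c with M c = r, where M has columns b1, ..., b3.
Row-reducing the augmented matrix [M | r] gives c = (-2, -1, 0).
Check: -2b1 - b2 + 0·b3 = <-6, 2, 1>.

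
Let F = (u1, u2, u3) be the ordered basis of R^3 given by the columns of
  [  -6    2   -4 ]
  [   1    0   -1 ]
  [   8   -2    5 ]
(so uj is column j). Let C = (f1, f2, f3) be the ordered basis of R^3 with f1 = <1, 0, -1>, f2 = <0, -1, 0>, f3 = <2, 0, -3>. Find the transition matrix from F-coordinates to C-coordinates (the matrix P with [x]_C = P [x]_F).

Take x = uj: its F-coordinates are the j-th standard unit vector, so P e_j — column j of P — equals [uj]_C.
u1 = -2f1 - f2 - 2f3, giving column 1 = <-2, -1, -2>; repeating for each j gives P = [[-2, 2, -2], [-1, 0, 1], [-2, 0, -1]].

[[-2, 2, -2], [-1, 0, 1], [-2, 0, -1]]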